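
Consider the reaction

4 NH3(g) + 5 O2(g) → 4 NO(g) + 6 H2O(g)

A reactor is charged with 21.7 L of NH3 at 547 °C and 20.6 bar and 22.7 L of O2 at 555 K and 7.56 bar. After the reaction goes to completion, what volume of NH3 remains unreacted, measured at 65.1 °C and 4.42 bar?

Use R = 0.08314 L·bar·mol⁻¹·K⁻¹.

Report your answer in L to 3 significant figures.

n(NH3) = PV/RT = (20.6 × 21.7) / (0.08314 × 820.15) = 6.556 mol
n(O2) = PV/RT = (7.56 × 22.7) / (0.08314 × 555) = 3.719 mol
For 6.556 mol NH3, stoichiometry requires (5/4) × 6.556 = 8.195 mol O2; 3.719 mol is available, so O2 is limiting.
n(NH3) consumed = (4/5) × 3.719 = 2.975 mol; remaining = 6.556 − 2.975 = 3.581 mol
V(NH3) = nRT/P = 3.581 × 0.08314 × 338.25 / 4.42 = 22.78 L

22.8 L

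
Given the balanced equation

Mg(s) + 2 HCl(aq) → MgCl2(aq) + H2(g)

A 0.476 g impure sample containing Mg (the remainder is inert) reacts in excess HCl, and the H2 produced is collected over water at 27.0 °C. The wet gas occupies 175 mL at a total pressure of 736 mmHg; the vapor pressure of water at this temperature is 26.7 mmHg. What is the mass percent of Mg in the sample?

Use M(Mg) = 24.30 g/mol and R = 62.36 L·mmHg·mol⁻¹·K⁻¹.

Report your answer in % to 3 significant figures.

P(H2) = 736 − 26.7 = 709.3 mmHg
n(H2) = PV/RT = (709.3 × 0.1750) / (62.36 × 300.15) = 0.006632 mol
n(Mg) = (1/1) × 0.006632 = 0.006632 mol
m(Mg) = 0.006632 × 24.30 = 0.1612 g
%Mg = 0.1612 / 0.476 × 100 = 33.87%

33.9 %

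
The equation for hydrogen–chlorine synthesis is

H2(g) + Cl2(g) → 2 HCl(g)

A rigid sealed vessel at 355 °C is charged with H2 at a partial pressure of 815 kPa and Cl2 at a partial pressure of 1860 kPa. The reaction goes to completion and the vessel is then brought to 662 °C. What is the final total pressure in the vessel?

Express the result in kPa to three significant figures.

Because the vessel is rigid and T is held at 355 °C, work the stoichiometry in partial pressures (P_i = n_iRT/V).
P(Cl2) required for 815 kPa of H2 = (1/1) × 815 = 815.0 kPa; available 1860 kPa, so H2 is limiting.
P(Cl2) remaining = 1860 − (1/1) × 815 = 1045 kPa
P(gaseous products) = (2)/1 × 815 = 1630 kPa
P_total at 355 °C = 1045 + 1630 = 2675 kPa
Scaling to 662 °C: P = 2675 × 935.15/628.15 = 3982 kPa

3980 kPa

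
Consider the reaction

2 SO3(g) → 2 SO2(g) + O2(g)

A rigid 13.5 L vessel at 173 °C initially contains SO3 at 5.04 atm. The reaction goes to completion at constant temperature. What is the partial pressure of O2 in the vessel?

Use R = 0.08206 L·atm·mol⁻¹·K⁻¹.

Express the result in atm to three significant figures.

2.52 atm

n(SO3)₀ = PV/RT = (5.04 × 13.5) / (0.08206 × 446.15) = 1.858 mol
n(O2) = (1/2) × 1.858 = 0.9290 mol
P(O2) = nRT/V = 0.9290 × 0.08206 × 446.15 / 13.5 = 2.519 atm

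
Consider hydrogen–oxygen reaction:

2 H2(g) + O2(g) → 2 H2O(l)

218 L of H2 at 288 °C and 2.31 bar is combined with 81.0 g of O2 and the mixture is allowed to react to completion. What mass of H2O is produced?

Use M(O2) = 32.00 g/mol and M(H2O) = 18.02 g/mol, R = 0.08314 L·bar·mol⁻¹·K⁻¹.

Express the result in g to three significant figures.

91.2 g

n(H2) = PV/RT = (2.31 × 218) / (0.08314 × 561.15) = 10.79 mol
n(O2) = 81.0 / 32.00 = 2.531 mol
For 10.79 mol H2, stoichiometry requires (1/2) × 10.79 = 5.395 mol O2; 2.531 mol is available, so O2 is limiting.
n(H2O) = (2/1) × 2.531 = 5.062 mol
m(H2O) = 5.062 × 18.02 = 91.22 g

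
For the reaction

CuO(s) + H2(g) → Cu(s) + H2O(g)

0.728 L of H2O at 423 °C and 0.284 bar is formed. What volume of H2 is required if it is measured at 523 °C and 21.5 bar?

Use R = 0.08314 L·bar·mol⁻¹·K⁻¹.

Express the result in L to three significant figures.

0.0110 L

n(H2O) = PV/RT = (0.284 × 0.728) / (0.08314 × 696.15) = 0.003572 mol
n(H2) = (1/1) × 0.003572 = 0.003572 mol
V = nRT/P = 0.003572 × 0.08314 × 796.15 / 21.5 = 0.01100 L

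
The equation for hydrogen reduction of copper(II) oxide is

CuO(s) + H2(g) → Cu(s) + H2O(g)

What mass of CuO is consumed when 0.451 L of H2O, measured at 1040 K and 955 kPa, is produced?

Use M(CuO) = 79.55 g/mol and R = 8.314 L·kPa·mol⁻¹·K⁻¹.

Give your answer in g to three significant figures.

3.96 g

n(H2O) = PV/RT = (955 × 0.451) / (8.314 × 1040) = 0.04981 mol
n(CuO) = (1/1) × 0.04981 = 0.04981 mol
m(CuO) = 0.04981 × 79.55 = 3.962 g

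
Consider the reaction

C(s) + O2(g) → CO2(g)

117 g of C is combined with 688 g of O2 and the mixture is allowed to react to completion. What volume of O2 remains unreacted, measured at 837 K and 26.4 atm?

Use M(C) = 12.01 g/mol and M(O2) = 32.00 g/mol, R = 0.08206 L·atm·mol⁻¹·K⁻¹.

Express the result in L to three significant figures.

n(C) = 117 / 12.01 = 9.742 mol
n(O2) = 688 / 32.00 = 21.50 mol
For 9.742 mol C, stoichiometry requires (1/1) × 9.742 = 9.742 mol O2; 21.50 mol is available, so C is limiting.
n(O2) consumed = (1/1) × 9.742 = 9.742 mol; remaining = 21.50 − 9.742 = 11.76 mol
V(O2) = nRT/P = 11.76 × 0.08206 × 837 / 26.4 = 30.60 L

30.6 L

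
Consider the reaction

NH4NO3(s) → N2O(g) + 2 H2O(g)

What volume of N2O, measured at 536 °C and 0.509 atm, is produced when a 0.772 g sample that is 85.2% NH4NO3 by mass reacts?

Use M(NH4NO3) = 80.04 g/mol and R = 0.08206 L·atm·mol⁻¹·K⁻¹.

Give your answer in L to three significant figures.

1.07 L

mass of NH4NO3 = 0.772 × 85.2/100 = 0.6577 g
n(NH4NO3) = 0.6577 / 80.04 = 0.008217 mol
n(N2O) = (1/1) × 0.008217 = 0.008217 mol
V = nRT/P = 0.008217 × 0.08206 × 809.15 / 0.509 = 1.072 L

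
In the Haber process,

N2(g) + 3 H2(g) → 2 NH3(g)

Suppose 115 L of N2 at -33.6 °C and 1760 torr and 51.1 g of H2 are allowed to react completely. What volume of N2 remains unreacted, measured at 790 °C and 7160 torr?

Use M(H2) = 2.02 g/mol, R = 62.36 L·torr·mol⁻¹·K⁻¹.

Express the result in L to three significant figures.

47.4 L

n(N2) = PV/RT = (1760 × 115) / (62.36 × 239.55) = 13.55 mol
n(H2) = 51.1 / 2.02 = 25.30 mol
For 13.55 mol N2, stoichiometry requires (3/1) × 13.55 = 40.65 mol H2; 25.30 mol is available, so H2 is limiting.
n(N2) consumed = (1/3) × 25.30 = 8.433 mol; remaining = 13.55 − 8.433 = 5.117 mol
V(N2) = nRT/P = 5.117 × 62.36 × 1063.15 / 7160 = 47.38 L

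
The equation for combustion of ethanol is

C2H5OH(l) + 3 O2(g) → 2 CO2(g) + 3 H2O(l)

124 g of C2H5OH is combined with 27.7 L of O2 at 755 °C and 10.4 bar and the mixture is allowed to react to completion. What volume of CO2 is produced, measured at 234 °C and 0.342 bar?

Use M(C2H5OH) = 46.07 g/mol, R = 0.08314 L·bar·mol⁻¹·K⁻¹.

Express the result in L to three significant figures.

277 L

n(C2H5OH) = 124 / 46.07 = 2.692 mol
n(O2) = PV/RT = (10.4 × 27.7) / (0.08314 × 1028.15) = 3.370 mol
For 2.692 mol C2H5OH, stoichiometry requires (3/1) × 2.692 = 8.076 mol O2; 3.370 mol is available, so O2 is limiting.
n(CO2) = (2/3) × 3.370 = 2.247 mol
V(CO2) = nRT/P = 2.247 × 0.08314 × 507.15 / 0.342 = 277.0 L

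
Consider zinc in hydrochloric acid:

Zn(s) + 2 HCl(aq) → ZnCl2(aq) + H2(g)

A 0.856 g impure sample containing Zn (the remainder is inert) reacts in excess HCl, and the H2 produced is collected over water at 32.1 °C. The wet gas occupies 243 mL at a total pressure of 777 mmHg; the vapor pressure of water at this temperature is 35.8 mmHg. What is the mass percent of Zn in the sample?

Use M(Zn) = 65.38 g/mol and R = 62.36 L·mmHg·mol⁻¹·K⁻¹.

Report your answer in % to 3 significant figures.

P(H2) = 777 − 35.8 = 741.2 mmHg
n(H2) = PV/RT = (741.2 × 0.2430) / (62.36 × 305.25) = 0.009462 mol
n(Zn) = (1/1) × 0.009462 = 0.009462 mol
m(Zn) = 0.009462 × 65.38 = 0.6186 g
%Zn = 0.6186 / 0.856 × 100 = 72.27%

72.3 %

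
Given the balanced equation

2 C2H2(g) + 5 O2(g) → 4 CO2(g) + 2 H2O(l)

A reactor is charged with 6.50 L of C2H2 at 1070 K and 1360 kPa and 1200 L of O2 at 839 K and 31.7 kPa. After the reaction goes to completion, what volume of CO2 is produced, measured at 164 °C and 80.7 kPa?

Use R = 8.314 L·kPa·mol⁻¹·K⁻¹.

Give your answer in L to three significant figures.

89.5 L

n(C2H2) = PV/RT = (1360 × 6.50) / (8.314 × 1070) = 0.9937 mol
n(O2) = PV/RT = (31.7 × 1200) / (8.314 × 839) = 5.453 mol
For 0.9937 mol C2H2, stoichiometry requires (5/2) × 0.9937 = 2.484 mol O2; 5.453 mol is available, so C2H2 is limiting.
n(CO2) = (4/2) × 0.9937 = 1.987 mol
V(CO2) = nRT/P = 1.987 × 8.314 × 437.15 / 80.7 = 89.49 L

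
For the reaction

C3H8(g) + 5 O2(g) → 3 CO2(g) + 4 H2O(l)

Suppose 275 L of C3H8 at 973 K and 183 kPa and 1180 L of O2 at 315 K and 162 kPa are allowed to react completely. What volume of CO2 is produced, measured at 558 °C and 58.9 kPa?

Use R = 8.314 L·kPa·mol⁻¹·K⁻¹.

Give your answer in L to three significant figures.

n(C3H8) = PV/RT = (183 × 275) / (8.314 × 973) = 6.221 mol
n(O2) = PV/RT = (162 × 1180) / (8.314 × 315) = 72.99 mol
For 6.221 mol C3H8, stoichiometry requires (5/1) × 6.221 = 31.11 mol O2; 72.99 mol is available, so C3H8 is limiting.
n(CO2) = (3/1) × 6.221 = 18.66 mol
V(CO2) = nRT/P = 18.66 × 8.314 × 831.15 / 58.9 = 2189 L

2190 L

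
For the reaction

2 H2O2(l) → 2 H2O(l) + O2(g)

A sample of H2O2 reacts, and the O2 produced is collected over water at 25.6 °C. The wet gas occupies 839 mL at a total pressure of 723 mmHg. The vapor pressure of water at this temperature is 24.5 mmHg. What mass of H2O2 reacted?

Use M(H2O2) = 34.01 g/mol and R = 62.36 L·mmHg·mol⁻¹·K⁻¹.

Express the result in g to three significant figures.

2.14 g

P(O2) = 723 − 24.5 = 698.5 mmHg
n(O2) = PV/RT = (698.5 × 0.8390) / (62.36 × 298.75) = 0.03146 mol
n(H2O2) = (2/1) × 0.03146 = 0.06292 mol
m(H2O2) = 0.06292 × 34.01 = 2.140 g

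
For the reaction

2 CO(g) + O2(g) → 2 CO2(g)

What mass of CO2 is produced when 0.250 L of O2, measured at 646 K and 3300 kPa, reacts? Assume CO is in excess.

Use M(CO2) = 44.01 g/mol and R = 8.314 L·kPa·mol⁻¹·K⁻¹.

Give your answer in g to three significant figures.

13.5 g

n(O2) = PV/RT = (3300 × 0.250) / (8.314 × 646) = 0.1536 mol
n(CO2) = (2/1) × 0.1536 = 0.3072 mol
m(CO2) = 0.3072 × 44.01 = 13.52 g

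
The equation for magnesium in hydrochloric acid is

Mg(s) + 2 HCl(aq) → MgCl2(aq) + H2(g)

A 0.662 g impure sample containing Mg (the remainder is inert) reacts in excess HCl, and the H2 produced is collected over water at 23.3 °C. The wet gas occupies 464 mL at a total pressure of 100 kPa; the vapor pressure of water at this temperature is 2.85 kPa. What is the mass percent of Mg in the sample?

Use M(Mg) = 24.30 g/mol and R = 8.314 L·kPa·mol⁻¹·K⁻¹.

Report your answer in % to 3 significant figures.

67.1 %

P(H2) = 100 − 2.85 = 97.15 kPa
n(H2) = PV/RT = (97.15 × 0.4640) / (8.314 × 296.45) = 0.01829 mol
n(Mg) = (1/1) × 0.01829 = 0.01829 mol
m(Mg) = 0.01829 × 24.30 = 0.4444 g
%Mg = 0.4444 / 0.662 × 100 = 67.13%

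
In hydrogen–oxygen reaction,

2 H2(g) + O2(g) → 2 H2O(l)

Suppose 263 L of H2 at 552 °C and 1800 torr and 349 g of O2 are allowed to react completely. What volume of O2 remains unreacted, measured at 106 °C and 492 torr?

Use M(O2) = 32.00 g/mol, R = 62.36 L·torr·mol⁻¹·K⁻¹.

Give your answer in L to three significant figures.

303 L

n(H2) = PV/RT = (1800 × 263) / (62.36 × 825.15) = 9.200 mol
n(O2) = 349 / 32.00 = 10.91 mol
For 9.200 mol H2, stoichiometry requires (1/2) × 9.200 = 4.600 mol O2; 10.91 mol is available, so H2 is limiting.
n(O2) consumed = (1/2) × 9.200 = 4.600 mol; remaining = 10.91 − 4.600 = 6.310 mol
V(O2) = nRT/P = 6.310 × 62.36 × 379.15 / 492 = 303.2 L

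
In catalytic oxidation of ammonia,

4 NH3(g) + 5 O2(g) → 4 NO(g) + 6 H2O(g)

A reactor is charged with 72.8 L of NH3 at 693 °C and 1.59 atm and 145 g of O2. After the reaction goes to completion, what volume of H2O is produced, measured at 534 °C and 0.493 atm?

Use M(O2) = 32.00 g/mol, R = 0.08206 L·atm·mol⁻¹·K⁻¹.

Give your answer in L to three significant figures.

n(NH3) = PV/RT = (1.59 × 72.8) / (0.08206 × 966.15) = 1.460 mol
n(O2) = 145 / 32.00 = 4.531 mol
For 1.460 mol NH3, stoichiometry requires (5/4) × 1.460 = 1.825 mol O2; 4.531 mol is available, so NH3 is limiting.
n(H2O) = (6/4) × 1.460 = 2.190 mol
V(H2O) = nRT/P = 2.190 × 0.08206 × 807.15 / 0.493 = 294.2 L

294 L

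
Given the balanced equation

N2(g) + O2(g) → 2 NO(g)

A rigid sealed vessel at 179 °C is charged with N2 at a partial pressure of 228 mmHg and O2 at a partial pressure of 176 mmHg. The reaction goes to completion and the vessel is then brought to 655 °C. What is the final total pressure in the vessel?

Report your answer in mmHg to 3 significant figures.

With V and T fixed, P_i ∝ n_i, so the mole ratios apply directly to partial pressures at 179 °C.
P(O2) required for 228 mmHg of N2 = (1/1) × 228 = 228.0 mmHg; available 176 mmHg, so O2 is limiting.
P(N2) remaining = 228 − (1/1) × 176 = 52.00 mmHg
P(gaseous products) = (2)/1 × 176 = 352.0 mmHg
P_total at 179 °C = 52.00 + 352.0 = 404.0 mmHg
Scaling to 655 °C: P = 404.0 × 928.15/452.15 = 829.3 mmHg

829 mmHg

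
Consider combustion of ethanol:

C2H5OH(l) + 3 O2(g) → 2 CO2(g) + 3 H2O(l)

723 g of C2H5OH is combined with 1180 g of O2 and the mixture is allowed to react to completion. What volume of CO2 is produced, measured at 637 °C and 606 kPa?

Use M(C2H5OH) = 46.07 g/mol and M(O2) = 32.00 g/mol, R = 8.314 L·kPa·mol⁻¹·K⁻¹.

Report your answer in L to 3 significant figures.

n(C2H5OH) = 723 / 46.07 = 15.69 mol
n(O2) = 1180 / 32.00 = 36.88 mol
For 15.69 mol C2H5OH, stoichiometry requires (3/1) × 15.69 = 47.07 mol O2; 36.88 mol is available, so O2 is limiting.
n(CO2) = (2/3) × 36.88 = 24.59 mol
V(CO2) = nRT/P = 24.59 × 8.314 × 910.15 / 606 = 307.0 L

307 L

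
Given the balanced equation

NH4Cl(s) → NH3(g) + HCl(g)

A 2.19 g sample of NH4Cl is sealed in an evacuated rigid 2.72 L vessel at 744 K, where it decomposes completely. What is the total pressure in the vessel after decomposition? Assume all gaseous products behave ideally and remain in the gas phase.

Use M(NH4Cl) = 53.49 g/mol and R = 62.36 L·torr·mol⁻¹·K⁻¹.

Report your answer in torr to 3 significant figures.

1400 torr

n(NH4Cl) = 2.19 / 53.49 = 0.04094 mol
n(gas produced) = (2/1) × 0.04094 = 0.08188 mol
P = nRT/V = 0.08188 × 62.36 × 744 / 2.72 = 1397 torr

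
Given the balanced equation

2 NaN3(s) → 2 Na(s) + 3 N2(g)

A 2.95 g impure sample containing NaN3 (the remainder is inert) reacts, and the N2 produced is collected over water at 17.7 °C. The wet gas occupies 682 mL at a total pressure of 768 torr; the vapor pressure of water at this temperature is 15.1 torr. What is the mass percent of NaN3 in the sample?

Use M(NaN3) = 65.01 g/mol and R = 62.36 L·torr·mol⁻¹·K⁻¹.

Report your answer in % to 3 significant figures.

P(N2) = 768 − 15.1 = 752.9 torr
n(N2) = PV/RT = (752.9 × 0.6820) / (62.36 × 290.85) = 0.02831 mol
n(NaN3) = (2/3) × 0.02831 = 0.01887 mol
m(NaN3) = 0.01887 × 65.01 = 1.227 g
%NaN3 = 1.227 / 2.95 × 100 = 41.59%

41.6 %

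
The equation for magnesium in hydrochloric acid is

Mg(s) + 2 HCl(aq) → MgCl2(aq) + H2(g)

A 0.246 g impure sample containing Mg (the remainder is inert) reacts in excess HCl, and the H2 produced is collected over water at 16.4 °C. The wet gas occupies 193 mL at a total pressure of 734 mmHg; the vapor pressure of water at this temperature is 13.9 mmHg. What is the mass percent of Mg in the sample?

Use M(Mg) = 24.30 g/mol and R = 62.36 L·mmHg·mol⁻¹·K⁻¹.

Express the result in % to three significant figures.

76.0 %

P(H2) = 734 − 13.9 = 720.1 mmHg
n(H2) = PV/RT = (720.1 × 0.1930) / (62.36 × 289.55) = 0.007697 mol
n(Mg) = (1/1) × 0.007697 = 0.007697 mol
m(Mg) = 0.007697 × 24.30 = 0.1870 g
%Mg = 0.1870 / 0.246 × 100 = 76.02%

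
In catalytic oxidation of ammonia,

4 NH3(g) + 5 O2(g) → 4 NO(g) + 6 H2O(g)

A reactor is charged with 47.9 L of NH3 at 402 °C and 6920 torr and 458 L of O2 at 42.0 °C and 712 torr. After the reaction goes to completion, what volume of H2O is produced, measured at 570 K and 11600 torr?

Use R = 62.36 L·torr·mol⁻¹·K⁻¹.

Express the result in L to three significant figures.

36.2 L

n(NH3) = PV/RT = (6920 × 47.9) / (62.36 × 675.15) = 7.873 mol
n(O2) = PV/RT = (712 × 458) / (62.36 × 315.15) = 16.59 mol
For 7.873 mol NH3, stoichiometry requires (5/4) × 7.873 = 9.841 mol O2; 16.59 mol is available, so NH3 is limiting.
n(H2O) = (6/4) × 7.873 = 11.81 mol
V(H2O) = nRT/P = 11.81 × 62.36 × 570 / 11600 = 36.19 L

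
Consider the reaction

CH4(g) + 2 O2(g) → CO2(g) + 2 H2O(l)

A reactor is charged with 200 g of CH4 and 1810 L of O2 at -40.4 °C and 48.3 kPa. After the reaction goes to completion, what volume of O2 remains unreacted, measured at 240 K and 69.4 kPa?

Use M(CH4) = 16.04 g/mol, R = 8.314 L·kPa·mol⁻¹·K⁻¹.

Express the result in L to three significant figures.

582 L

n(CH4) = 200 / 16.04 = 12.47 mol
n(O2) = PV/RT = (48.3 × 1810) / (8.314 × 232.75) = 45.18 mol
For 12.47 mol CH4, stoichiometry requires (2/1) × 12.47 = 24.94 mol O2; 45.18 mol is available, so CH4 is limiting.
n(O2) consumed = (2/1) × 12.47 = 24.94 mol; remaining = 45.18 − 24.94 = 20.24 mol
V(O2) = nRT/P = 20.24 × 8.314 × 240 / 69.4 = 581.9 L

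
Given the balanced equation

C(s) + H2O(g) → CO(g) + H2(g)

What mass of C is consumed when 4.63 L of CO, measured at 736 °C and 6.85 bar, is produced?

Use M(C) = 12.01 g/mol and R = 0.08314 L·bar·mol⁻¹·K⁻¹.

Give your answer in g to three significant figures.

4.54 g

n(CO) = PV/RT = (6.85 × 4.63) / (0.08314 × 1009.15) = 0.3780 mol
n(C) = (1/1) × 0.3780 = 0.3780 mol
m(C) = 0.3780 × 12.01 = 4.540 g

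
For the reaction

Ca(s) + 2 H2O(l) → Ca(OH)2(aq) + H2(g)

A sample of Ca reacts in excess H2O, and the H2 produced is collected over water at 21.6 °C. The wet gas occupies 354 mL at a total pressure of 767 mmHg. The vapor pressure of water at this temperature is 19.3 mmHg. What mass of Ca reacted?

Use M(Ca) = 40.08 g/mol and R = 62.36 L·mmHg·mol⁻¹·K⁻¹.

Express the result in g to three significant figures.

0.577 g

P(H2) = 767 − 19.3 = 747.7 mmHg
n(H2) = PV/RT = (747.7 × 0.3540) / (62.36 × 294.75) = 0.01440 mol
n(Ca) = (1/1) × 0.01440 = 0.01440 mol
m(Ca) = 0.01440 × 40.08 = 0.5772 g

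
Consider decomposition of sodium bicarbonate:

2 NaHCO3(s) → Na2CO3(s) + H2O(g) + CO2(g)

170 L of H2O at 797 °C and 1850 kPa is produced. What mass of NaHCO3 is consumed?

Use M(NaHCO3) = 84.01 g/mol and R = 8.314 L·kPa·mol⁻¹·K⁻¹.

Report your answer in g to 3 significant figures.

n(H2O) = PV/RT = (1850 × 170) / (8.314 × 1070.15) = 35.35 mol
n(NaHCO3) = (2/1) × 35.35 = 70.70 mol
m(NaHCO3) = 70.70 × 84.01 = 5940 g

5940 g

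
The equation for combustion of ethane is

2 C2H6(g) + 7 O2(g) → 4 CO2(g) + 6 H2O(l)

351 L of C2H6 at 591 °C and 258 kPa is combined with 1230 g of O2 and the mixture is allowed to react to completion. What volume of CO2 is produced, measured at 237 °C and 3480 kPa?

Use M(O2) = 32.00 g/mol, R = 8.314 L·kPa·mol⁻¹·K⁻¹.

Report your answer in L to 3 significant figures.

n(C2H6) = PV/RT = (258 × 351) / (8.314 × 864.15) = 12.60 mol
n(O2) = 1230 / 32.00 = 38.44 mol
For 12.60 mol C2H6, stoichiometry requires (7/2) × 12.60 = 44.10 mol O2; 38.44 mol is available, so O2 is limiting.
n(CO2) = (4/7) × 38.44 = 21.97 mol
V(CO2) = nRT/P = 21.97 × 8.314 × 510.15 / 3480 = 26.78 L

26.8 L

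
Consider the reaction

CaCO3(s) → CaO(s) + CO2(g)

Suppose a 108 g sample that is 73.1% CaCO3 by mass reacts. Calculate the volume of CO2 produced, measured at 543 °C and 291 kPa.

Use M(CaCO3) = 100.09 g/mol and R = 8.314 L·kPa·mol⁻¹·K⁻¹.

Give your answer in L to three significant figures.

mass of CaCO3 = 108 × 73.1/100 = 78.95 g
n(CaCO3) = 78.95 / 100.09 = 0.7888 mol
n(CO2) = (1/1) × 0.7888 = 0.7888 mol
V = nRT/P = 0.7888 × 8.314 × 816.15 / 291 = 18.39 L

18.4 L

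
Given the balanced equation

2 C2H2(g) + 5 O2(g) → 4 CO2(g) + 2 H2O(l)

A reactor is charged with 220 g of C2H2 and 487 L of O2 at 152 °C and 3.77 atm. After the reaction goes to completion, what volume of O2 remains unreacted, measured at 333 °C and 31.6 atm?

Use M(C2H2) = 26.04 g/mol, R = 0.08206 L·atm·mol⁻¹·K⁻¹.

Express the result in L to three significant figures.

49.6 L

n(C2H2) = 220 / 26.04 = 8.449 mol
n(O2) = PV/RT = (3.77 × 487) / (0.08206 × 425.15) = 52.63 mol
For 8.449 mol C2H2, stoichiometry requires (5/2) × 8.449 = 21.12 mol O2; 52.63 mol is available, so C2H2 is limiting.
n(O2) consumed = (5/2) × 8.449 = 21.12 mol; remaining = 52.63 − 21.12 = 31.51 mol
V(O2) = nRT/P = 31.51 × 0.08206 × 606.15 / 31.6 = 49.60 L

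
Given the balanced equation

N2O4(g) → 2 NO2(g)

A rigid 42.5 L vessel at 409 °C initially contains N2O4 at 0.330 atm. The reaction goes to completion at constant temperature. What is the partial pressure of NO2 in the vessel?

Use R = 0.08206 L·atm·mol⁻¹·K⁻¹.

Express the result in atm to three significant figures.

0.660 atm

n(N2O4)₀ = PV/RT = (0.330 × 42.5) / (0.08206 × 682.15) = 0.2505 mol
n(NO2) = (2/1) × 0.2505 = 0.5010 mol
P(NO2) = nRT/V = 0.5010 × 0.08206 × 682.15 / 42.5 = 0.6599 atm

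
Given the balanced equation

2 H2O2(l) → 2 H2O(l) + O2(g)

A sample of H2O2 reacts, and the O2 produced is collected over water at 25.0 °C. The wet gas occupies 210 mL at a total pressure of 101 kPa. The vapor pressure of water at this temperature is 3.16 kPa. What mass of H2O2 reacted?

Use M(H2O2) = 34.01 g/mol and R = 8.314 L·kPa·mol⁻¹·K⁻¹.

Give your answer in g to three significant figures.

0.564 g

P(O2) = 101 − 3.16 = 97.84 kPa
n(O2) = PV/RT = (97.84 × 0.2100) / (8.314 × 298.15) = 0.008289 mol
n(H2O2) = (2/1) × 0.008289 = 0.01658 mol
m(H2O2) = 0.01658 × 34.01 = 0.5639 g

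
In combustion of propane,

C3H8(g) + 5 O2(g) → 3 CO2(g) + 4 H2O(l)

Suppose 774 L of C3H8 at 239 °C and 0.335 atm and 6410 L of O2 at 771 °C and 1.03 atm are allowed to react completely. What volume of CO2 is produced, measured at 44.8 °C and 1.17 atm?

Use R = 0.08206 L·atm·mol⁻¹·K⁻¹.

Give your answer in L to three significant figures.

n(C3H8) = PV/RT = (0.335 × 774) / (0.08206 × 512.15) = 6.170 mol
n(O2) = PV/RT = (1.03 × 6410) / (0.08206 × 1044.15) = 77.06 mol
For 6.170 mol C3H8, stoichiometry requires (5/1) × 6.170 = 30.85 mol O2; 77.06 mol is available, so C3H8 is limiting.
n(CO2) = (3/1) × 6.170 = 18.51 mol
V(CO2) = nRT/P = 18.51 × 0.08206 × 317.95 / 1.17 = 412.8 L

413 L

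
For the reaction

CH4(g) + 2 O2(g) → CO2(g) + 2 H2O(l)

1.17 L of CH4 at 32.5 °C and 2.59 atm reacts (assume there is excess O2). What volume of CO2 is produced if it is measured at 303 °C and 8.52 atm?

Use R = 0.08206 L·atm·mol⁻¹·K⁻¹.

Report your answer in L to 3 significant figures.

n(CH4) = PV/RT = (2.59 × 1.17) / (0.08206 × 305.65) = 0.1208 mol
n(CO2) = (1/1) × 0.1208 = 0.1208 mol
V = nRT/P = 0.1208 × 0.08206 × 576.15 / 8.52 = 0.6703 L

0.670 L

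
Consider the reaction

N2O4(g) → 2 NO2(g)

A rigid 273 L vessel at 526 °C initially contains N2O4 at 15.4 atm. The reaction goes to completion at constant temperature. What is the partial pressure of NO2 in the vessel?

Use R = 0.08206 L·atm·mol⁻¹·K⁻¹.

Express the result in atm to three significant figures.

n(N2O4)₀ = PV/RT = (15.4 × 273) / (0.08206 × 799.15) = 64.11 mol
n(NO2) = (2/1) × 64.11 = 128.2 mol
P(NO2) = nRT/V = 128.2 × 0.08206 × 799.15 / 273 = 30.80 atm

30.8 atm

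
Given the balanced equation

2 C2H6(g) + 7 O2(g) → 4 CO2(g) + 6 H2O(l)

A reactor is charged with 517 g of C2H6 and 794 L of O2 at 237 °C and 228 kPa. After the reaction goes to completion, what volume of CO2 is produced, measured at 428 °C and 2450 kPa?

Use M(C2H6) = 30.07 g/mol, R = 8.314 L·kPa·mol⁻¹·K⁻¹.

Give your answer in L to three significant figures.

n(C2H6) = 517 / 30.07 = 17.19 mol
n(O2) = PV/RT = (228 × 794) / (8.314 × 510.15) = 42.68 mol
For 17.19 mol C2H6, stoichiometry requires (7/2) × 17.19 = 60.17 mol O2; 42.68 mol is available, so O2 is limiting.
n(CO2) = (4/7) × 42.68 = 24.39 mol
V(CO2) = nRT/P = 24.39 × 8.314 × 701.15 / 2450 = 58.03 L

58.0 L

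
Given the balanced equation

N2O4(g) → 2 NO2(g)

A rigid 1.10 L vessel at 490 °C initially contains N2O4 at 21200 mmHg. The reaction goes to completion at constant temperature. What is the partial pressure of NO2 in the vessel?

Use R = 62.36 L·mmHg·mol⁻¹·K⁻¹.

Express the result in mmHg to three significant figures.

42400 mmHg

n(N2O4)₀ = PV/RT = (21200 × 1.10) / (62.36 × 763.15) = 0.4900 mol
n(NO2) = (2/1) × 0.4900 = 0.9800 mol
P(NO2) = nRT/V = 0.9800 × 62.36 × 763.15 / 1.10 = 42400 mmHg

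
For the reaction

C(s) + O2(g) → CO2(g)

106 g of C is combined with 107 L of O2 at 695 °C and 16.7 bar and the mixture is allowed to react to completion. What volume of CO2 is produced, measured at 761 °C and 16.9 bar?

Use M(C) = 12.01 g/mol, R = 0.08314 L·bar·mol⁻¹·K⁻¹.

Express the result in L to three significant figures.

n(C) = 106 / 12.01 = 8.826 mol
n(O2) = PV/RT = (16.7 × 107) / (0.08314 × 968.15) = 22.20 mol
For 8.826 mol C, stoichiometry requires (1/1) × 8.826 = 8.826 mol O2; 22.20 mol is available, so C is limiting.
n(CO2) = (1/1) × 8.826 = 8.826 mol
V(CO2) = nRT/P = 8.826 × 0.08314 × 1034.15 / 16.9 = 44.90 L

44.9 L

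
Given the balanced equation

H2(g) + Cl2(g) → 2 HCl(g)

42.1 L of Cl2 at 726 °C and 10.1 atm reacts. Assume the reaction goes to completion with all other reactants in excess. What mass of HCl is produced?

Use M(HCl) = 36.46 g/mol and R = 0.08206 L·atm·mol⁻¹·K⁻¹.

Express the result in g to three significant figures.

n(Cl2) = PV/RT = (10.1 × 42.1) / (0.08206 × 999.15) = 5.186 mol
n(HCl) = (2/1) × 5.186 = 10.37 mol
m(HCl) = 10.37 × 36.46 = 378.1 g

378 g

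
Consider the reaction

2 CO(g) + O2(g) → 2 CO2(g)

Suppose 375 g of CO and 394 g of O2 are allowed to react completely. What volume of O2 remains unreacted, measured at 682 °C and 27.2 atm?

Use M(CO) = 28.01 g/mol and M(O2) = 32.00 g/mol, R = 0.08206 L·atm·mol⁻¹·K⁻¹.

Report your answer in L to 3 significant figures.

n(CO) = 375 / 28.01 = 13.39 mol
n(O2) = 394 / 32.00 = 12.31 mol
For 13.39 mol CO, stoichiometry requires (1/2) × 13.39 = 6.695 mol O2; 12.31 mol is available, so CO is limiting.
n(O2) consumed = (1/2) × 13.39 = 6.695 mol; remaining = 12.31 − 6.695 = 5.615 mol
V(O2) = nRT/P = 5.615 × 0.08206 × 955.15 / 27.2 = 16.18 L

16.2 L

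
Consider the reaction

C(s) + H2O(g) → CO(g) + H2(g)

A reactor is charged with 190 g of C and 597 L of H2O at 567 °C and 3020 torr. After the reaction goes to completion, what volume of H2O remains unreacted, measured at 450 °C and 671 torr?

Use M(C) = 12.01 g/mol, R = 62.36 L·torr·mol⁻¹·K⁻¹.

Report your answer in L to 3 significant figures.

1250 L

n(C) = 190 / 12.01 = 15.82 mol
n(H2O) = PV/RT = (3020 × 597) / (62.36 × 840.15) = 34.41 mol
For 15.82 mol C, stoichiometry requires (1/1) × 15.82 = 15.82 mol H2O; 34.41 mol is available, so C is limiting.
n(H2O) consumed = (1/1) × 15.82 = 15.82 mol; remaining = 34.41 − 15.82 = 18.59 mol
V(H2O) = nRT/P = 18.59 × 62.36 × 723.15 / 671 = 1249 L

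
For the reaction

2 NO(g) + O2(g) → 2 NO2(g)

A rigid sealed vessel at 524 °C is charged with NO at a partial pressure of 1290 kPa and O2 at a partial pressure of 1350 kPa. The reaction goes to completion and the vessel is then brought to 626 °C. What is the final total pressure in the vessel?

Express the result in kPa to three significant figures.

2250 kPa

With V and T fixed, P_i ∝ n_i, so the mole ratios apply directly to partial pressures at 524 °C.
P(O2) required for 1290 kPa of NO = (1/2) × 1290 = 645.0 kPa; available 1350 kPa, so NO is limiting.
P(O2) remaining = 1350 − (1/2) × 1290 = 705.0 kPa
P(gaseous products) = (2)/2 × 1290 = 1290 kPa
P_total at 524 °C = 705.0 + 1290 = 1995 kPa
Scaling to 626 °C: P = 1995 × 899.15/797.15 = 2250 kPa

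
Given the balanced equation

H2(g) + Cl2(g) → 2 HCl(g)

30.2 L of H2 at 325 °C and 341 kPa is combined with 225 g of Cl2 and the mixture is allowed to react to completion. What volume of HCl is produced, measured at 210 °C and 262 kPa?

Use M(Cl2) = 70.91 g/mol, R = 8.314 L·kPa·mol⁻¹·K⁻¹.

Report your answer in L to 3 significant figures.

63.5 L

n(H2) = PV/RT = (341 × 30.2) / (8.314 × 598.15) = 2.071 mol
n(Cl2) = 225 / 70.91 = 3.173 mol
For 2.071 mol H2, stoichiometry requires (1/1) × 2.071 = 2.071 mol Cl2; 3.173 mol is available, so H2 is limiting.
n(HCl) = (2/1) × 2.071 = 4.142 mol
V(HCl) = nRT/P = 4.142 × 8.314 × 483.15 / 262 = 63.50 L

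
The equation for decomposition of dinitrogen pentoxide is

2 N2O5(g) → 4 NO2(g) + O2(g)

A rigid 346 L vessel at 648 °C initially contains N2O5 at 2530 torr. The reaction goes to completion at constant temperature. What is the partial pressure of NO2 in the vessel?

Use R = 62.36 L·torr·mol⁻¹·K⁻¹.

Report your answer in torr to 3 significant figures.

5060 torr

n(N2O5)₀ = PV/RT = (2530 × 346) / (62.36 × 921.15) = 15.24 mol
n(NO2) = (4/2) × 15.24 = 30.48 mol
P(NO2) = nRT/V = 30.48 × 62.36 × 921.15 / 346 = 5060 torr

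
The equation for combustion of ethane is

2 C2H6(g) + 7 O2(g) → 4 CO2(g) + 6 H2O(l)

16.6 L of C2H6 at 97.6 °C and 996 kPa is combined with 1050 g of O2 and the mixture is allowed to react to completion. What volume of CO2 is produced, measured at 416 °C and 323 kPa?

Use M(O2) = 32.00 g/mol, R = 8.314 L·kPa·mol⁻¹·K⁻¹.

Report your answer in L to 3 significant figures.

190 L

n(C2H6) = PV/RT = (996 × 16.6) / (8.314 × 370.75) = 5.364 mol
n(O2) = 1050 / 32.00 = 32.81 mol
For 5.364 mol C2H6, stoichiometry requires (7/2) × 5.364 = 18.77 mol O2; 32.81 mol is available, so C2H6 is limiting.
n(CO2) = (4/2) × 5.364 = 10.73 mol
V(CO2) = nRT/P = 10.73 × 8.314 × 689.15 / 323 = 190.3 L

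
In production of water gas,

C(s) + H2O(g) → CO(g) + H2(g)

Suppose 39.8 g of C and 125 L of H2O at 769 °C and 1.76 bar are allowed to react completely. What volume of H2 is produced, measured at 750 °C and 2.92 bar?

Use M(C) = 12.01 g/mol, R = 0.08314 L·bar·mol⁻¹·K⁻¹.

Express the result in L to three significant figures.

74.0 L

n(C) = 39.8 / 12.01 = 3.314 mol
n(H2O) = PV/RT = (1.76 × 125) / (0.08314 × 1042.15) = 2.539 mol
For 3.314 mol C, stoichiometry requires (1/1) × 3.314 = 3.314 mol H2O; 2.539 mol is available, so H2O is limiting.
n(H2) = (1/1) × 2.539 = 2.539 mol
V(H2) = nRT/P = 2.539 × 0.08314 × 1023.15 / 2.92 = 73.97 L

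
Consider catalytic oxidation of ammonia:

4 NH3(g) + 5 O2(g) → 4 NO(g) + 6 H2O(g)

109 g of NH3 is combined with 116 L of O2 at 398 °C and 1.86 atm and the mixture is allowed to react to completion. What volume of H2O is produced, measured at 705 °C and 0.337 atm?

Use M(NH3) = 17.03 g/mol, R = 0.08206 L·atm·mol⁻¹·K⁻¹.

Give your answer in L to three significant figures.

n(NH3) = 109 / 17.03 = 6.400 mol
n(O2) = PV/RT = (1.86 × 116) / (0.08206 × 671.15) = 3.918 mol
For 6.400 mol NH3, stoichiometry requires (5/4) × 6.400 = 8.000 mol O2; 3.918 mol is available, so O2 is limiting.
n(H2O) = (6/5) × 3.918 = 4.702 mol
V(H2O) = nRT/P = 4.702 × 0.08206 × 978.15 / 0.337 = 1120 L

1120 L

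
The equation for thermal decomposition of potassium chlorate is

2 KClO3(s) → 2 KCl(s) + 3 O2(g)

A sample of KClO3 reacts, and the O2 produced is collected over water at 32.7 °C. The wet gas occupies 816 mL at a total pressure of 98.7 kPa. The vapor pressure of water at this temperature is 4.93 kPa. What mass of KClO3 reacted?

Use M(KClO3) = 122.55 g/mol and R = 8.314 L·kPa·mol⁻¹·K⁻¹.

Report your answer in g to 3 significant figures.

P(O2) = 98.7 − 4.93 = 93.77 kPa
n(O2) = PV/RT = (93.77 × 0.8160) / (8.314 × 305.85) = 0.03009 mol
n(KClO3) = (2/3) × 0.03009 = 0.02006 mol
m(KClO3) = 0.02006 × 122.55 = 2.458 g

2.46 g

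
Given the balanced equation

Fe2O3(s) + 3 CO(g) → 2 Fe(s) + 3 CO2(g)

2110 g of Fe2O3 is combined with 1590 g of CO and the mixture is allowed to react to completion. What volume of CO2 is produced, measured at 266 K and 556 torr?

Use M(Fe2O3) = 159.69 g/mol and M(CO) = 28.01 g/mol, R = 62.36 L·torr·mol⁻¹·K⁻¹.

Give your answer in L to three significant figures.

1180 L

n(Fe2O3) = 2110 / 159.69 = 13.21 mol
n(CO) = 1590 / 28.01 = 56.77 mol
For 13.21 mol Fe2O3, stoichiometry requires (3/1) × 13.21 = 39.63 mol CO; 56.77 mol is available, so Fe2O3 is limiting.
n(CO2) = (3/1) × 13.21 = 39.63 mol
V(CO2) = nRT/P = 39.63 × 62.36 × 266 / 556 = 1182 L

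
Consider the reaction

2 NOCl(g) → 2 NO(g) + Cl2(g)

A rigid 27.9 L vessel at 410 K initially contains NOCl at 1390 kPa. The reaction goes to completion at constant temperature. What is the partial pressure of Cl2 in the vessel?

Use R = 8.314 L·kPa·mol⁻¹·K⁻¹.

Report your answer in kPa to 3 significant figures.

695 kPa

n(NOCl)₀ = PV/RT = (1390 × 27.9) / (8.314 × 410) = 11.38 mol
n(Cl2) = (1/2) × 11.38 = 5.690 mol
P(Cl2) = nRT/V = 5.690 × 8.314 × 410 / 27.9 = 695.2 kPa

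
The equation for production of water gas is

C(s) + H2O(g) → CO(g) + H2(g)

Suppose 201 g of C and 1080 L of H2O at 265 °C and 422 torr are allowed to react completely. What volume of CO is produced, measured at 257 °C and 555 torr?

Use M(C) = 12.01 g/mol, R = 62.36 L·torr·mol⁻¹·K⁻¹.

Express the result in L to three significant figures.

809 L

n(C) = 201 / 12.01 = 16.74 mol
n(H2O) = PV/RT = (422 × 1080) / (62.36 × 538.15) = 13.58 mol
For 16.74 mol C, stoichiometry requires (1/1) × 16.74 = 16.74 mol H2O; 13.58 mol is available, so H2O is limiting.
n(CO) = (1/1) × 13.58 = 13.58 mol
V(CO) = nRT/P = 13.58 × 62.36 × 530.15 / 555 = 808.9 L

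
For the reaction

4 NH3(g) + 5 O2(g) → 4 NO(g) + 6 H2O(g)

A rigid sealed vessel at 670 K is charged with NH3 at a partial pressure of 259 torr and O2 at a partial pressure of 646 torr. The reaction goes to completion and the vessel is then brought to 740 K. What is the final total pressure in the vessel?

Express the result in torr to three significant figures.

At constant V, partial pressures at 670 K are proportional to moles, so apply stoichiometry directly to pressures.
P(O2) required for 259 torr of NH3 = (5/4) × 259 = 323.8 torr; available 646 torr, so NH3 is limiting.
P(O2) remaining = 646 − (5/4) × 259 = 322.2 torr
P(gaseous products) = (4+6)/4 × 259 = 647.5 torr
P_total at 670 K = 322.2 + 647.5 = 969.7 torr
Scaling to 740 K: P = 969.7 × 740/670 = 1071 torr

1070 torr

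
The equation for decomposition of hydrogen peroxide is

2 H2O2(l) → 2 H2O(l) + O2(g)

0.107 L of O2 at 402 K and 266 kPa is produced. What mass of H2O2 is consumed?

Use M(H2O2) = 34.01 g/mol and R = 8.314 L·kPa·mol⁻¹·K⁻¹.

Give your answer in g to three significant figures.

n(O2) = PV/RT = (266 × 0.107) / (8.314 × 402) = 0.008516 mol
n(H2O2) = (2/1) × 0.008516 = 0.01703 mol
m(H2O2) = 0.01703 × 34.01 = 0.5792 g

0.579 g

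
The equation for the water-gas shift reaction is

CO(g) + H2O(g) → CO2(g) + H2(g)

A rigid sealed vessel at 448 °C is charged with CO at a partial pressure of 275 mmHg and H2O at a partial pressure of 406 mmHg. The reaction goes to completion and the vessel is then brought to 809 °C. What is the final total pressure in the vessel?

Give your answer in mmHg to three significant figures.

1020 mmHg

Because the vessel is rigid and T is held at 448 °C, work the stoichiometry in partial pressures (P_i = n_iRT/V).
P(H2O) required for 275 mmHg of CO = (1/1) × 275 = 275.0 mmHg; available 406 mmHg, so CO is limiting.
P(H2O) remaining = 406 − (1/1) × 275 = 131.0 mmHg
P(gaseous products) = (1+1)/1 × 275 = 550.0 mmHg
P_total at 448 °C = 131.0 + 550.0 = 681.0 mmHg
Scaling to 809 °C: P = 681.0 × 1082.15/721.15 = 1022 mmHg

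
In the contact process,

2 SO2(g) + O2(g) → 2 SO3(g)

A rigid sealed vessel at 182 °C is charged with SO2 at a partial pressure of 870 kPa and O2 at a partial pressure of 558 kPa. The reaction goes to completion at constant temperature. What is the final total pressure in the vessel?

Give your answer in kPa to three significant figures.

993 kPa

Because the vessel is rigid and T is held at 182 °C, work the stoichiometry in partial pressures (P_i = n_iRT/V).
P(O2) required for 870 kPa of SO2 = (1/2) × 870 = 435.0 kPa; available 558 kPa, so SO2 is limiting.
P(O2) remaining = 558 − (1/2) × 870 = 123.0 kPa
P(gaseous products) = (2)/2 × 870 = 870.0 kPa
P_total at 182 °C = 123.0 + 870.0 = 993.0 kPa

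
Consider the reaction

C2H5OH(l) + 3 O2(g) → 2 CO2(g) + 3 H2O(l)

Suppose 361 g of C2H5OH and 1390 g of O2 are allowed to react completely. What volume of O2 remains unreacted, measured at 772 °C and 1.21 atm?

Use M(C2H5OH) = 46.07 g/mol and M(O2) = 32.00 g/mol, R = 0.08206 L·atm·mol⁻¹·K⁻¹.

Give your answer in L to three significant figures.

1410 L

n(C2H5OH) = 361 / 46.07 = 7.836 mol
n(O2) = 1390 / 32.00 = 43.44 mol
For 7.836 mol C2H5OH, stoichiometry requires (3/1) × 7.836 = 23.51 mol O2; 43.44 mol is available, so C2H5OH is limiting.
n(O2) consumed = (3/1) × 7.836 = 23.51 mol; remaining = 43.44 − 23.51 = 19.93 mol
V(O2) = nRT/P = 19.93 × 0.08206 × 1045.15 / 1.21 = 1413 L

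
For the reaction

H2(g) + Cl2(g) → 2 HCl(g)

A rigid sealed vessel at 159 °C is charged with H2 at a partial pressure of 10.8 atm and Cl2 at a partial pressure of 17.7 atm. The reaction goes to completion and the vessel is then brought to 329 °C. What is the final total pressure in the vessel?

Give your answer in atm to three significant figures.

39.7 atm

At constant V, partial pressures at 159 °C are proportional to moles, so apply stoichiometry directly to pressures.
P(Cl2) required for 10.8 atm of H2 = (1/1) × 10.8 = 10.80 atm; available 17.7 atm, so H2 is limiting.
P(Cl2) remaining = 17.7 − (1/1) × 10.8 = 6.900 atm
P(gaseous products) = (2)/1 × 10.8 = 21.60 atm
P_total at 159 °C = 6.900 + 21.60 = 28.50 atm
Scaling to 329 °C: P = 28.50 × 602.15/432.15 = 39.71 atm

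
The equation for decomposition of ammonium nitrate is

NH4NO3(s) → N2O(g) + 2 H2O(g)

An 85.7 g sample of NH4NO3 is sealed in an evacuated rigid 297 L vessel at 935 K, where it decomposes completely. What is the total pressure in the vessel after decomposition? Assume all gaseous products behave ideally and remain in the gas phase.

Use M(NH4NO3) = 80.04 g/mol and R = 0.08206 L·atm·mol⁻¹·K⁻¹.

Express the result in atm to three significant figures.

0.830 atm

n(NH4NO3) = 85.7 / 80.04 = 1.071 mol
n(gas produced) = (3/1) × 1.071 = 3.213 mol
P = nRT/V = 3.213 × 0.08206 × 935 / 297 = 0.8300 atm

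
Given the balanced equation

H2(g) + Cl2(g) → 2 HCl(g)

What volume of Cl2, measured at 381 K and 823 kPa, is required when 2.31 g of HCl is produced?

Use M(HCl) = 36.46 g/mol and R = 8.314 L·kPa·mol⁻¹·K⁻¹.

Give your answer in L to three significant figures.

0.122 L

n(HCl) = 2.310 / 36.46 = 0.06336 mol
n(Cl2) = (1/2) × 0.06336 = 0.03168 mol
V = nRT/P = 0.03168 × 8.314 × 381 / 823 = 0.1219 L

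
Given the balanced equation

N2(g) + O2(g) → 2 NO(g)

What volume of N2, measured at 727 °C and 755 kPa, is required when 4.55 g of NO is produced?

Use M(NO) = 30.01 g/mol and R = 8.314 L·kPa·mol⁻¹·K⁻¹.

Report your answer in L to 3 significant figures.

n(NO) = 4.550 / 30.01 = 0.1516 mol
n(N2) = (1/2) × 0.1516 = 0.07580 mol
V = nRT/P = 0.07580 × 8.314 × 1000.15 / 755 = 0.8348 L

0.835 L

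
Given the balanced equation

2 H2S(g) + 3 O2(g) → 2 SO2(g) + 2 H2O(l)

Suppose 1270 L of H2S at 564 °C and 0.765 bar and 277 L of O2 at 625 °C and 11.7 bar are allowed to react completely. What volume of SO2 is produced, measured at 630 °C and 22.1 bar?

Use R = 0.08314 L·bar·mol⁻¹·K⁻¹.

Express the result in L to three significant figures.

47.4 L

n(H2S) = PV/RT = (0.765 × 1270) / (0.08314 × 837.15) = 13.96 mol
n(O2) = PV/RT = (11.7 × 277) / (0.08314 × 898.15) = 43.40 mol
For 13.96 mol H2S, stoichiometry requires (3/2) × 13.96 = 20.94 mol O2; 43.40 mol is available, so H2S is limiting.
n(SO2) = (2/2) × 13.96 = 13.96 mol
V(SO2) = nRT/P = 13.96 × 0.08314 × 903.15 / 22.1 = 47.43 L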